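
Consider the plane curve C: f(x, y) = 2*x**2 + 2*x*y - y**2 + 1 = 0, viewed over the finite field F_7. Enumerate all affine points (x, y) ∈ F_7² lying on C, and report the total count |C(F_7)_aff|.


Affine F_7-points: {(0, 1), (0, 6), (1, 3), (1, 6), (3, 3), (4, 4), (6, 1), (6, 4)}; count = 8.

For each of the 49 pairs (x, y) ∈ F_7², evaluate f(x, y) mod 7. Record the zeros.
  x = 0: [0↦1, 1↦0, 2↦4, 3↦6, 4↦6, 5↦4, 6↦0]  zeros at y ∈ {1, 6}
  x = 1: [0↦3, 1↦4, 2↦3, 3↦0, 4↦2, 5↦2, 6↦0]  zeros at y ∈ {3, 6}
  x = 2: [0↦2, 1↦5, 2↦6, 3↦5, 4↦2, 5↦4, 6↦4]  zeros at y ∈ ∅
  x = 3: [0↦5, 1↦3, 2↦6, 3↦0, 4↦6, 5↦3, 6↦5]  zeros at y ∈ {3}
  x = 4: [0↦5, 1↦5, 2↦3, 3↦6, 4↦0, 5↦6, 6↦3]  zeros at y ∈ {4}
  x = 5: [0↦2, 1↦4, 2↦4, 3↦2, 4↦5, 5↦6, 6↦5]  zeros at y ∈ ∅
  x = 6: [0↦3, 1↦0, 2↦2, 3↦2, 4↦0, 5↦3, 6↦4]  zeros at y ∈ {1, 4}
Collecting zeros: affine points = {(0, 1), (0, 6), (1, 3), (1, 6), (3, 3), (4, 4), (6, 1), (6, 4)}.
Total count |C(F_7)_aff| = 8.


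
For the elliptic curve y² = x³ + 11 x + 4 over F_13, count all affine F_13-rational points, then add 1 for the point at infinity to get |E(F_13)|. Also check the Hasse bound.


Affine points = {(0, 2), (0, 11), (1, 4), (1, 9), (3, 5), (3, 8), (6, 0), (9, 0), (10, 3), (10, 10), (11, 0)}; affine count = 11; |E(F_13)| = 12.

Discriminant check: Δ ∝ 4a³ + 27b² = 4·11³ + 27·4² = 4·1331 + 27·16 ≡ 10 (mod 13). Nonzero ⇒ E is nonsingular.
For each x ∈ F_13, compute rhs = x³ + 11·x + 4 mod 13, then count y ∈ F_13 with y² ≡ rhs.
  x = 0: rhs = 4, matching y values: 2, 11 (2 points).
  x = 1: rhs = 3, matching y values: 4, 9 (2 points).
  x = 2: rhs = 8, matching y values: none (0 points).
  x = 3: rhs = 12, matching y values: 5, 8 (2 points).
  x = 4: rhs = 8, matching y values: none (0 points).
  x = 5: rhs = 2, matching y values: none (0 points).
  x = 6: rhs = 0, matching y values: 0 (1 points).
  x = 7: rhs = 8, matching y values: none (0 points).
  x = 8: rhs = 6, matching y values: none (0 points).
  x = 9: rhs = 0, matching y values: 0 (1 points).
  x = 10: rhs = 9, matching y values: 3, 10 (2 points).
  x = 11: rhs = 0, matching y values: 0 (1 points).
  x = 12: rhs = 5, matching y values: none (0 points).
Total affine count: 11.
Full point count |E(F_13)| = 11 + 1 = 12.
Hasse bound: |12 − (13+1)| = |-2| = 2 ≤ 2√13 ≈ 7.2111 ✓.


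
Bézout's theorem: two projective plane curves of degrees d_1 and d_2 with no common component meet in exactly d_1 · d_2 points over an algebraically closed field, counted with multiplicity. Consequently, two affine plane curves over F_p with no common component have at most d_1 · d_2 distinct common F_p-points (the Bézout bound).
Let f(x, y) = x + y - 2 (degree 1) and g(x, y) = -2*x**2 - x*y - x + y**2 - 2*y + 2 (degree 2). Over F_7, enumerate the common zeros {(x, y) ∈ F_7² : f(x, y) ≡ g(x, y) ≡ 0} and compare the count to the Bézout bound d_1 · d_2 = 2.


Common zeros: {(6, 3)}; count = 1; Bézout bound = 2.

deg(f) = 1, deg(g) = 2, so Bézout bound = 2.
Scan x ∈ F_7. For each x, list the y ∈ F_7 with f(x, y) ≡ 0 and those with g(x, y) ≡ 0 (mod 7); the common zeros in that column are the intersection.
  x = 0: f ≡ 0 at y ∈ {2}; g ≡ 0 at y ∈ ∅; common: ∅.
  x = 1: f ≡ 0 at y ∈ {1}; g ≡ 0 at y ∈ ∅; common: ∅.
  x = 2: f ≡ 0 at y ∈ {0}; g ≡ 0 at y ∈ ∅; common: ∅.
  x = 3: f ≡ 0 at y ∈ {6}; g ≡ 0 at y ∈ ∅; common: ∅.
  x = 4: f ≡ 0 at y ∈ {5}; g ≡ 0 at y ∈ {2, 4}; common: ∅.
  x = 5: f ≡ 0 at y ∈ {4}; g ≡ 0 at y ∈ {2, 5}; common: ∅.
  x = 6: f ≡ 0 at y ∈ {3}; g ≡ 0 at y ∈ {3, 5}; common: {3}.
Collecting: common zeros = {(6, 3)}, so the count is 1.
Comparison with the Bézout bound: 1 ≤ 2 = deg(f)·deg(g), as expected for curves with no common component (the affine F_7-count falls short of the bound because intersections may lie at infinity, over extension fields, or carry multiplicity).


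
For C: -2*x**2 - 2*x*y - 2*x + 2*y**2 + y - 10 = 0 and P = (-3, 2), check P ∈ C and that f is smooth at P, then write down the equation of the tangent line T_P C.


Tangent line at P: 6*x + 15*y - 12 = 0.

Step 1: f(-3, 2) = 0, so P lies on C.
Step 2: partial derivatives
  f_x(x, y) = -4*x - 2*y - 2, f_y(x, y) = -2*x + 4*y + 1.
  f_x(P) = 6, f_y(P) = 15 (gradient nonzero, so P is smooth).
Step 3: tangent line at P: 6·(x − -3) + 15·(y − 2) = 0.
Expanding: 6*x + 15*y - 12 = 0.


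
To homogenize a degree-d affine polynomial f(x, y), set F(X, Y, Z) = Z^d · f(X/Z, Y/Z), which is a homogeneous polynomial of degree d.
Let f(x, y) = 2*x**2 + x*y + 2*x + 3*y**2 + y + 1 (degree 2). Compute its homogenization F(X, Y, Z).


F(X, Y, Z) = 2*X**2 + X*Y + 2*X*Z + 3*Y**2 + Y*Z + Z**2

deg(f) = 2.
Substitute x = X/Z, y = Y/Z into f, then multiply by Z^2.
  monomial 2·x^2·y^0 ↦ 2·X^2·Y^0·Z^0.
  monomial 1·x^1·y^1 ↦ 1·X^1·Y^1·Z^0.
  monomial 2·x^1·y^0 ↦ 2·X^1·Y^0·Z^1.
  monomial 3·x^0·y^2 ↦ 3·X^0·Y^2·Z^0.
  monomial 1·x^0·y^1 ↦ 1·X^0·Y^1·Z^1.
  monomial 1·x^0·y^0 ↦ 1·X^0·Y^0·Z^2.
Collecting: F(X, Y, Z) = 2*X**2 + X*Y + 2*X*Z + 3*Y**2 + Y*Z + Z**2.


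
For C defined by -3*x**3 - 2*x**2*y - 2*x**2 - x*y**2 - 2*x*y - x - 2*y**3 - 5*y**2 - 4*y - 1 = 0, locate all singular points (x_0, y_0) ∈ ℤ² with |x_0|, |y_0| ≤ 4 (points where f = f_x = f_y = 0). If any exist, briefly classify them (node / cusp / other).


Singular points: {(0, -1)}; classification: cusp.

Compute partial derivatives:
  f_x = -9*x**2 - 4*x*y - 4*x - y**2 - 2*y - 1.
  f_y = -2*x**2 - 2*x*y - 2*x - 6*y**2 - 10*y - 4.
Scan x_0 ∈ {−4, ..., 4}. For each x_0, f_y(x_0, y) is a polynomial in y; find its integer roots y ∈ {−4, ..., 4}, then test f_x and f at those candidates.
  x = -4: f_y(-4, y) = -6*y**2 - 2*y - 28; no integer root y with |y| ≤ 4.
  x = -3: f_y(-3, y) = -6*y**2 - 4*y - 16; no integer root y with |y| ≤ 4.
  x = -2: f_y(-2, y) = -6*y**2 - 6*y - 8; no integer root y with |y| ≤ 4.
  x = -1: f_y(-1, y) = -6*y**2 - 8*y - 4; no integer root y with |y| ≤ 4.
  x = 0: f_y(0, y) = -6*y**2 - 10*y - 4; vanishes at y ∈ {-1}. (0, -1): f_x = 0, f = 0 — SINGULAR.
  x = 1: f_y(1, y) = -6*y**2 - 12*y - 8; no integer root y with |y| ≤ 4.
  x = 2: f_y(2, y) = -6*y**2 - 14*y - 16; no integer root y with |y| ≤ 4.
  x = 3: f_y(3, y) = -6*y**2 - 16*y - 28; no integer root y with |y| ≤ 4.
  x = 4: f_y(4, y) = -6*y**2 - 18*y - 44; no integer root y with |y| ≤ 4.
Only singular point on the grid: (0, -1).
Classify: substitute x = 0 + u, y = -1 + v and expand: f = -3*u**3 - 2*u**2*v - u*v**2 - 2*v**3 + v**2.
No constant or linear terms (consistent with a singular point). Quadratic part: v**2. Cubic part: -3*u**3 - 2*u**2*v - u*v**2 - 2*v**3.
The quadratic part v**2 is a perfect square, so there is a single (double) tangent line v = 0, i.e. y = -1. Restricting the cubic part to that line (v = 0) leaves -3*u**3 ≠ 0, so f is not divisible by v and the branch is v² ≈ 3*u**3 to lowest order — this is a cusp.
Classification: cusp.


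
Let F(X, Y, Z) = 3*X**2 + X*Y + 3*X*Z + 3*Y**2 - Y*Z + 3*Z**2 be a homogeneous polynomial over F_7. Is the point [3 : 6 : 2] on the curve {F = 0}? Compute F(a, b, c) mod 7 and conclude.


F(3,6,2) ≡ 3 (mod 7); P is NOT on the curve.

Evaluate F(3, 6, 2) term-by-term (mod 7).
  3*X**2 ↦ 3·9·1·1 = 27
  X*Y ↦ 1·3·6·1 = 18
  3*X*Z ↦ 3·3·1·2 = 18
  3*Y**2 ↦ 3·1·36·1 = 108
  -Y*Z ↦ -1·1·6·2 = -12
  3*Z**2 ↦ 3·1·1·4 = 12
Sum: F(3, 6, 2) = (27) + (18) + (18) + (108) + (-12) + (12) = 171.
Reducing mod 7: 171 ≡ 3 (mod 7).
Since F(a, b, c) ≡ 3 ≠ 0 (mod 7), P does NOT lie on the curve.


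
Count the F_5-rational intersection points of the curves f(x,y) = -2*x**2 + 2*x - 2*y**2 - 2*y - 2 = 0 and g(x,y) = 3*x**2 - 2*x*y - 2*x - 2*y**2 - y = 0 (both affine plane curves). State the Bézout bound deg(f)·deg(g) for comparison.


Common zeros: {(2, 3), (4, 3)}; count = 2; Bézout bound = 4.

deg(f) = 2, deg(g) = 2, so Bézout bound = 4.
Scan x ∈ F_5. For each x, list the y ∈ F_5 with f(x, y) ≡ 0 and those with g(x, y) ≡ 0 (mod 5); the common zeros in that column are the intersection.
  x = 0: f ≡ 0 at y ∈ ∅; g ≡ 0 at y ∈ {0, 2}; common: ∅.
  x = 1: f ≡ 0 at y ∈ ∅; g ≡ 0 at y ∈ ∅; common: ∅.
  x = 2: f ≡ 0 at y ∈ {1, 3}; g ≡ 0 at y ∈ {2, 3}; common: {3}.
  x = 3: f ≡ 0 at y ∈ ∅; g ≡ 0 at y ∈ ∅; common: ∅.
  x = 4: f ≡ 0 at y ∈ {1, 3}; g ≡ 0 at y ∈ {0, 3}; common: {3}.
Collecting: common zeros = {(2, 3), (4, 3)}, so the count is 2.
Comparison with the Bézout bound: 2 ≤ 4 = deg(f)·deg(g), as expected for curves with no common component (the affine F_5-count falls short of the bound because intersections may lie at infinity, over extension fields, or carry multiplicity).


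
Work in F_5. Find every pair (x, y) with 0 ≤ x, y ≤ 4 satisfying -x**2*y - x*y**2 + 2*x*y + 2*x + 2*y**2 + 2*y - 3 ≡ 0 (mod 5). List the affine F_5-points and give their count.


Affine F_5-points: {(2, 2), (4, 0), (4, 2)}; count = 3.

For each of the 25 pairs (x, y) ∈ F_5², evaluate f(x, y) mod 5. Record the zeros.
  x = 0: [0↦2, 1↦1, 2↦4, 3↦1, 4↦2]  zeros at y ∈ ∅
  x = 1: [0↦4, 1↦3, 2↦4, 3↦2, 4↦2]  zeros at y ∈ ∅
  x = 2: [0↦1, 1↦3, 2↦0, 3↦2, 4↦4]  zeros at y ∈ {2}
  x = 3: [0↦3, 1↦1, 2↦2, 3↦1, 4↦3]  zeros at y ∈ ∅
  x = 4: [0↦0, 1↦2, 2↦0, 3↦4, 4↦4]  zeros at y ∈ {0, 2}
Collecting zeros: affine points = {(2, 2), (4, 0), (4, 2)}.
Total count |C(F_5)_aff| = 3.


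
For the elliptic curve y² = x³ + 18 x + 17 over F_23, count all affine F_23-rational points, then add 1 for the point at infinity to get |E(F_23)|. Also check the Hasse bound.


Affine points = {(1, 6), (1, 17), (3, 11), (3, 12), (5, 5), (5, 18), (7, 7), (7, 16), (8, 11), (8, 12), (10, 1), (10, 22), (12, 11), (12, 12), (14, 0), (16, 10), (16, 13), (18, 3), (18, 20)}; affine count = 19; |E(F_23)| = 20.

Discriminant check: Δ ∝ 4a³ + 27b² = 4·18³ + 27·17² = 4·5832 + 27·289 ≡ 12 (mod 23). Nonzero ⇒ E is nonsingular.
For each x ∈ F_23, compute rhs = x³ + 18·x + 17 mod 23, then count y ∈ F_23 with y² ≡ rhs.
  x = 0: rhs = 17, matching y values: none (0 points).
  x = 1: rhs = 13, matching y values: 6, 17 (2 points).
  x = 2: rhs = 15, matching y values: none (0 points).
  x = 3: rhs = 6, matching y values: 11, 12 (2 points).
  x = 4: rhs = 15, matching y values: none (0 points).
  x = 5: rhs = 2, matching y values: 5, 18 (2 points).
  x = 6: rhs = 19, matching y values: none (0 points).
  x = 7: rhs = 3, matching y values: 7, 16 (2 points).
  x = 8: rhs = 6, matching y values: 11, 12 (2 points).
  x = 9: rhs = 11, matching y values: none (0 points).
  x = 10: rhs = 1, matching y values: 1, 22 (2 points).
  x = 11: rhs = 5, matching y values: none (0 points).
  x = 12: rhs = 6, matching y values: 11, 12 (2 points).
  x = 13: rhs = 10, matching y values: none (0 points).
  x = 14: rhs = 0, matching y values: 0 (1 points).
  x = 15: rhs = 5, matching y values: none (0 points).
  x = 16: rhs = 8, matching y values: 10, 13 (2 points).
  x = 17: rhs = 15, matching y values: none (0 points).
  x = 18: rhs = 9, matching y values: 3, 20 (2 points).
  x = 19: rhs = 19, matching y values: none (0 points).
  x = 20: rhs = 5, matching y values: none (0 points).
  x = 21: rhs = 19, matching y values: none (0 points).
  x = 22: rhs = 21, matching y values: none (0 points).
Total affine count: 19.
Full point count |E(F_23)| = 19 + 1 = 20.
Hasse bound: |20 − (23+1)| = |-4| = 4 ≤ 2√23 ≈ 9.5917 ✓.


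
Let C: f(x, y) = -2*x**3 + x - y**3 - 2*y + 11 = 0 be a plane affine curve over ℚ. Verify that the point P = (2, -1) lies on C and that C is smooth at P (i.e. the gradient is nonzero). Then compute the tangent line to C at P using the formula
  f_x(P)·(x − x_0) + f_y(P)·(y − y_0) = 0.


Tangent line at P: -23*x - 5*y + 41 = 0.

Step 1: f(2, -1) = 0, so P lies on C.
Step 2: partial derivatives
  f_x(x, y) = 1 - 6*x**2, f_y(x, y) = -3*y**2 - 2.
  f_x(P) = -23, f_y(P) = -5 (gradient nonzero, so P is smooth).
Step 3: tangent line at P: -23·(x − 2) + -5·(y − -1) = 0.
Expanding: -23*x - 5*y + 41 = 0.


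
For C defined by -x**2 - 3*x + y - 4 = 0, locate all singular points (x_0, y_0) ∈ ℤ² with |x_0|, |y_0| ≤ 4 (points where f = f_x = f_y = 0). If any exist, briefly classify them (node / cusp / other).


No singular points in the scanned grid; C is smooth there.

Compute partial derivatives:
  f_x = -2*x - 3.
  f_y = 1.
f_y = 1 is a nonzero constant, so f_y never vanishes: no point (x, y) can satisfy f = f_x = f_y = 0. In particular no (x, y) ∈ {−4, ..., 4}² is singular; the curve is smooth.


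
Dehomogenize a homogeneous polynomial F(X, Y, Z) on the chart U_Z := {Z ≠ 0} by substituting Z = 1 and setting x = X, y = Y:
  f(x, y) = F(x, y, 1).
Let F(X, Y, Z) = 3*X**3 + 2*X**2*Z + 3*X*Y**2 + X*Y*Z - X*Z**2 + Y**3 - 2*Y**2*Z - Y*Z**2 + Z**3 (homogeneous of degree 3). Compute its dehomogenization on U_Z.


f(x, y) = 3*x**3 + 2*x**2 + 3*x*y**2 + x*y - x + y**3 - 2*y**2 - y + 1

On U_Z we set Z = 1. Each monomial c·X^i·Y^j·Z^k in F becomes c·x^i·y^j·1^k = c·x^i·y^j.
Substituting Z = 1: F(X, Y, 1) = 3*x**3 + 2*x**2 + 3*x*y**2 + x*y - x + y**3 - 2*y**2 - y + 1.
Note: deg(f) ≤ deg(F) = 3; strict inequality happens when F is divisible by Z (lost terms).


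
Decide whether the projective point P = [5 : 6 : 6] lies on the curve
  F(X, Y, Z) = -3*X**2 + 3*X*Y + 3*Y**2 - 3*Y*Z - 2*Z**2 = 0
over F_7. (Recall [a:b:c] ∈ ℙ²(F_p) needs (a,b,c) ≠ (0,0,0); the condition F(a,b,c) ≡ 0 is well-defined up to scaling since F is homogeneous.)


F(5,6,6) ≡ 6 (mod 7); P is NOT on the curve.

Evaluate F(5, 6, 6) term-by-term (mod 7).
  -3*X**2 ↦ -3·25·1·1 = -75
  3*X*Y ↦ 3·5·6·1 = 90
  3*Y**2 ↦ 3·1·36·1 = 108
  -3*Y*Z ↦ -3·1·6·6 = -108
  -2*Z**2 ↦ -2·1·1·36 = -72
Sum: F(5, 6, 6) = (-75) + (90) + (108) + (-108) + (-72) = -57.
Reducing mod 7: -57 ≡ 6 (mod 7).
Since F(a, b, c) ≡ 6 ≠ 0 (mod 7), P does NOT lie on the curve.


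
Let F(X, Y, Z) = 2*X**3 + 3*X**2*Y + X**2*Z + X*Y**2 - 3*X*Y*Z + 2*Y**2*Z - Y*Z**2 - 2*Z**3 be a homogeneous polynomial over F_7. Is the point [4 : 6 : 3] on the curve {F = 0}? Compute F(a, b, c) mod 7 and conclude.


F(4,6,3) ≡ 3 (mod 7); P is NOT on the curve.

Evaluate F(4, 6, 3) term-by-term (mod 7).
  2*X**3 ↦ 2·64·1·1 = 128
  3*X**2*Y ↦ 3·16·6·1 = 288
  X**2*Z ↦ 1·16·1·3 = 48
  X*Y**2 ↦ 1·4·36·1 = 144
  -3*X*Y*Z ↦ -3·4·6·3 = -216
  2*Y**2*Z ↦ 2·1·36·3 = 216
  -Y*Z**2 ↦ -1·1·6·9 = -54
  -2*Z**3 ↦ -2·1·1·27 = -54
Sum: F(4, 6, 3) = (128) + (288) + (48) + (144) + (-216) + (216) + (-54) + (-54) = 500.
Reducing mod 7: 500 ≡ 3 (mod 7).
Since F(a, b, c) ≡ 3 ≠ 0 (mod 7), P does NOT lie on the curve.


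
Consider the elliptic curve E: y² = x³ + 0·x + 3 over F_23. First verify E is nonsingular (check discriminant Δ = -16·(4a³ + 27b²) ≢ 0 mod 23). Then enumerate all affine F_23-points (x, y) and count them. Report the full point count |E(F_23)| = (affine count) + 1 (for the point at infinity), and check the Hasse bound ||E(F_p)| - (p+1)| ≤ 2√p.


Affine points = {(0, 7), (0, 16), (1, 2), (1, 21), (5, 6), (5, 17), (6, 9), (6, 14), (7, 1), (7, 22), (8, 3), (8, 20), (11, 0), (12, 11), (12, 12), (18, 4), (18, 19), (19, 10), (19, 13), (21, 8), (21, 15), (22, 5), (22, 18)}; affine count = 23; |E(F_23)| = 24.

Discriminant check: Δ ∝ 4a³ + 27b² = 4·0³ + 27·3² = 4·0 + 27·9 ≡ 13 (mod 23). Nonzero ⇒ E is nonsingular.
For each x ∈ F_23, compute rhs = x³ + 0·x + 3 mod 23, then count y ∈ F_23 with y² ≡ rhs.
  x = 0: rhs = 3, matching y values: 7, 16 (2 points).
  x = 1: rhs = 4, matching y values: 2, 21 (2 points).
  x = 2: rhs = 11, matching y values: none (0 points).
  x = 3: rhs = 7, matching y values: none (0 points).
  x = 4: rhs = 21, matching y values: none (0 points).
  x = 5: rhs = 13, matching y values: 6, 17 (2 points).
  x = 6: rhs = 12, matching y values: 9, 14 (2 points).
  x = 7: rhs = 1, matching y values: 1, 22 (2 points).
  x = 8: rhs = 9, matching y values: 3, 20 (2 points).
  x = 9: rhs = 19, matching y values: none (0 points).
  x = 10: rhs = 14, matching y values: none (0 points).
  x = 11: rhs = 0, matching y values: 0 (1 points).
  x = 12: rhs = 6, matching y values: 11, 12 (2 points).
  x = 13: rhs = 15, matching y values: none (0 points).
  x = 14: rhs = 10, matching y values: none (0 points).
  x = 15: rhs = 20, matching y values: none (0 points).
  x = 16: rhs = 5, matching y values: none (0 points).
  x = 17: rhs = 17, matching y values: none (0 points).
  x = 18: rhs = 16, matching y values: 4, 19 (2 points).
  x = 19: rhs = 8, matching y values: 10, 13 (2 points).
  x = 20: rhs = 22, matching y values: none (0 points).
  x = 21: rhs = 18, matching y values: 8, 15 (2 points).
  x = 22: rhs = 2, matching y values: 5, 18 (2 points).
Total affine count: 23.
Full point count |E(F_23)| = 23 + 1 = 24.
Hasse bound: |24 − (23+1)| = |0| = 0 ≤ 2√23 ≈ 9.5917 ✓.


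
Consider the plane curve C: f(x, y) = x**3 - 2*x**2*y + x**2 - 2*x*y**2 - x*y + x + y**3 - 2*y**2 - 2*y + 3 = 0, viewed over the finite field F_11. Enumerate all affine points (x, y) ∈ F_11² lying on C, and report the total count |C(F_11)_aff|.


Affine F_11-points: {(0, 1), (2, 1), (2, 6), (2, 10), (5, 4), (7, 2), (9, 5), (10, 1), (10, 9)}; count = 9.

For each of the 121 pairs (x, y) ∈ F_11², evaluate f(x, y) mod 11. Record the zeros.
  x = 0: [0↦3, 1↦0, 2↦10, 3↦6, 4↦5, 5↦2, 6↦3, 7↦3, 8↦8, 9↦2, 10↦2]  zeros at y ∈ {1}
  x = 1: [0↦6, 1↦9, 2↦10, 3↦4, 4↦8, 5↦6, 6↦4, 7↦8, 8↦2, 9↦3, 10↦6]  zeros at y ∈ ∅
  x = 2: [0↦6, 1↦0, 2↦10, 3↦9, 4↦3, 5↦9, 6↦0, 7↦4, 8↦5, 9↦9, 10↦0]  zeros at y ∈ {1, 6, 10}
  x = 3: [0↦9, 1↦1, 2↦5, 3↦5, 4↦7, 5↦6, 6↦8, 7↦8, 8↦1, 9↦4, 10↦1]  zeros at y ∈ ∅
  x = 4: [0↦10, 1↦7, 2↦1, 3↦9, 4↦4, 5↦3, 6↦1, 7↦4, 8↦7, 9↦5, 10↦4]  zeros at y ∈ ∅
  x = 5: [0↦4, 1↦2, 2↦4, 3↦5, 4↦0, 5↦6, 6↦7, 7↦9, 8↦7, 9↦7, 10↦4]  zeros at y ∈ {4}
  x = 6: [0↦8, 1↦3, 2↦9, 3↦10, 4↦1, 5↦10, 6↦10, 7↦7, 8↦7, 9↦5, 10↦7]  zeros at y ∈ ∅
  x = 7: [0↦6, 1↦5, 2↦0, 3↦8, 4↦2, 5↦10, 6↦5, 7↦4, 8↦2, 9↦5, 10↦8]  zeros at y ∈ {2}
  x = 8: [0↦4, 1↦3, 2↦5, 3↦5, 4↦9, 5↦1, 6↦9, 7↦6, 8↦9, 9↦2, 10↦2]  zeros at y ∈ ∅
  x = 9: [0↦8, 1↦3, 2↦8, 3↦7, 4↦6, 5↦0, 6↦6, 7↦8, 8↦1, 9↦2, 10↦6]  zeros at y ∈ {5}
  x = 10: [0↦2, 1↦0, 2↦4, 3↦9, 4↦10, 5↦2, 6↦2, 7↦5, 8↦6, 9↦0, 10↦4]  zeros at y ∈ {1, 9}
Collecting zeros: affine points = {(0, 1), (2, 1), (2, 6), (2, 10), (5, 4), (7, 2), (9, 5), (10, 1), (10, 9)}.
Total count |C(F_11)_aff| = 9.


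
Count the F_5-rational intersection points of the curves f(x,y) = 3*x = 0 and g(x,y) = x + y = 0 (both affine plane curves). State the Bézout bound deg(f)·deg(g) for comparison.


Common zeros: {(0, 0)}; count = 1; Bézout bound = 1.

deg(f) = 1, deg(g) = 1, so Bézout bound = 1.
Scan x ∈ F_5. For each x, list the y ∈ F_5 with f(x, y) ≡ 0 and those with g(x, y) ≡ 0 (mod 5); the common zeros in that column are the intersection.
  x = 0: f ≡ 0 at y ∈ {0, 1, 2, 3, 4}; g ≡ 0 at y ∈ {0}; common: {0}.
  x = 1: f ≡ 0 at y ∈ ∅; g ≡ 0 at y ∈ {4}; common: ∅.
  x = 2: f ≡ 0 at y ∈ ∅; g ≡ 0 at y ∈ {3}; common: ∅.
  x = 3: f ≡ 0 at y ∈ ∅; g ≡ 0 at y ∈ {2}; common: ∅.
  x = 4: f ≡ 0 at y ∈ ∅; g ≡ 0 at y ∈ {1}; common: ∅.
Collecting: common zeros = {(0, 0)}, so the count is 1.
Comparison with the Bézout bound: 1 ≤ 1 = deg(f)·deg(g), as expected for curves with no common component (the bound is attained).


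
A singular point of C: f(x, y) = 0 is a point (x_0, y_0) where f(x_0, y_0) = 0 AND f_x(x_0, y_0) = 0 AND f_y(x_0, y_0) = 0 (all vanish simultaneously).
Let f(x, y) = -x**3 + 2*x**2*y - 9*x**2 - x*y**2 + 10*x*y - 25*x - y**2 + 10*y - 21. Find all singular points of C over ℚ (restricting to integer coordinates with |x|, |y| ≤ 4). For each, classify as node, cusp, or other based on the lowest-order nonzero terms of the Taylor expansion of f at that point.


Singular points: {(-2, 1)}; classification: node.

Compute partial derivatives:
  f_x = -3*x**2 + 4*x*y - 18*x - y**2 + 10*y - 25.
  f_y = 2*x**2 - 2*x*y + 10*x - 2*y + 10.
Scan x_0 ∈ {−4, ..., 4}. For each x_0, f_y(x_0, y) is a polynomial in y; find its integer roots y ∈ {−4, ..., 4}, then test f_x and f at those candidates.
  x = -4: f_y(-4, y) = 6*y + 2; no integer root y with |y| ≤ 4.
  x = -3: f_y(-3, y) = 4*y - 2; no integer root y with |y| ≤ 4.
  x = -2: f_y(-2, y) = 2*y - 2; vanishes at y ∈ {1}. (-2, 1): f_x = 0, f = 0 — SINGULAR.
  x = -1: f_y(-1, y) = 2; no integer root y with |y| ≤ 4.
  x = 0: f_y(0, y) = 10 - 2*y; no integer root y with |y| ≤ 4.
  x = 1: f_y(1, y) = 22 - 4*y; no integer root y with |y| ≤ 4.
  x = 2: f_y(2, y) = 38 - 6*y; no integer root y with |y| ≤ 4.
  x = 3: f_y(3, y) = 58 - 8*y; no integer root y with |y| ≤ 4.
  x = 4: f_y(4, y) = 82 - 10*y; no integer root y with |y| ≤ 4.
Only singular point on the grid: (-2, 1).
Classify: substitute x = -2 + u, y = 1 + v and expand: f = -u**3 + 2*u**2*v - u**2 - u*v**2 + v**2.
No constant or linear terms (consistent with a singular point). Quadratic part: -u**2 + v**2. Cubic part: -u**3 + 2*u**2*v - u*v**2.
The quadratic part v**2 - u**2 = (v − u)(v + u) splits into two distinct linear factors, so there are two distinct tangent lines y − 1 = ±(x − -2) — this is a node (ordinary double point).
Classification: node.


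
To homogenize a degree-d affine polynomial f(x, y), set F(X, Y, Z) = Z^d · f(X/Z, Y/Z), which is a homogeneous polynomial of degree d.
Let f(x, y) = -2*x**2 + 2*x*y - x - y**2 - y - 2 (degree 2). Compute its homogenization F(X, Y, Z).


F(X, Y, Z) = -2*X**2 + 2*X*Y - X*Z - Y**2 - Y*Z - 2*Z**2

deg(f) = 2.
Substitute x = X/Z, y = Y/Z into f, then multiply by Z^2.
  monomial -2·x^2·y^0 ↦ -2·X^2·Y^0·Z^0.
  monomial 2·x^1·y^1 ↦ 2·X^1·Y^1·Z^0.
  monomial -1·x^1·y^0 ↦ -1·X^1·Y^0·Z^1.
  monomial -1·x^0·y^2 ↦ -1·X^0·Y^2·Z^0.
  monomial -1·x^0·y^1 ↦ -1·X^0·Y^1·Z^1.
  monomial -2·x^0·y^0 ↦ -2·X^0·Y^0·Z^2.
Collecting: F(X, Y, Z) = -2*X**2 + 2*X*Y - X*Z - Y**2 - Y*Z - 2*Z**2.


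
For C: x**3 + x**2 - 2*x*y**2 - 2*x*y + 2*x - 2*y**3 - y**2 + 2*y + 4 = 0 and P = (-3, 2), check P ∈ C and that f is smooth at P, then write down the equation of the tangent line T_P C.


Tangent line at P: 11*x + 4*y + 25 = 0.

Step 1: f(-3, 2) = 0, so P lies on C.
Step 2: partial derivatives
  f_x(x, y) = 3*x**2 + 2*x - 2*y**2 - 2*y + 2, f_y(x, y) = -4*x*y - 2*x - 6*y**2 - 2*y + 2.
  f_x(P) = 11, f_y(P) = 4 (gradient nonzero, so P is smooth).
Step 3: tangent line at P: 11·(x − -3) + 4·(y − 2) = 0.
Expanding: 11*x + 4*y + 25 = 0.


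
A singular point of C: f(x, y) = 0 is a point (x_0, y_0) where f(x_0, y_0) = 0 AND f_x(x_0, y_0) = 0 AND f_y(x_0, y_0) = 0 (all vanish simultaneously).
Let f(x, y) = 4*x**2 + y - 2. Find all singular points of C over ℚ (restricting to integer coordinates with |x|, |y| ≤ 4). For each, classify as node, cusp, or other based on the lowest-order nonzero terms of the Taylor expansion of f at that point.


No singular points in the scanned grid; C is smooth there.

Compute partial derivatives:
  f_x = 8*x.
  f_y = 1.
f_y = 1 is a nonzero constant, so f_y never vanishes: no point (x, y) can satisfy f = f_x = f_y = 0. In particular no (x, y) ∈ {−4, ..., 4}² is singular; the curve is smooth.


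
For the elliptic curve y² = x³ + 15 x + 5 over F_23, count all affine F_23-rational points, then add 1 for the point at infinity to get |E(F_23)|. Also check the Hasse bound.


Affine points = {(3, 10), (3, 13), (6, 9), (6, 14), (7, 4), (7, 19), (8, 4), (8, 19), (9, 8), (9, 15), (11, 11), (11, 12), (12, 2), (12, 21), (18, 9), (18, 14), (20, 5), (20, 18), (21, 6), (21, 17), (22, 9), (22, 14)}; affine count = 22; |E(F_23)| = 23.

Discriminant check: Δ ∝ 4a³ + 27b² = 4·15³ + 27·5² = 4·3375 + 27·25 ≡ 7 (mod 23). Nonzero ⇒ E is nonsingular.
For each x ∈ F_23, compute rhs = x³ + 15·x + 5 mod 23, then count y ∈ F_23 with y² ≡ rhs.
  x = 0: rhs = 5, matching y values: none (0 points).
  x = 1: rhs = 21, matching y values: none (0 points).
  x = 2: rhs = 20, matching y values: none (0 points).
  x = 3: rhs = 8, matching y values: 10, 13 (2 points).
  x = 4: rhs = 14, matching y values: none (0 points).
  x = 5: rhs = 21, matching y values: none (0 points).
  x = 6: rhs = 12, matching y values: 9, 14 (2 points).
  x = 7: rhs = 16, matching y values: 4, 19 (2 points).
  x = 8: rhs = 16, matching y values: 4, 19 (2 points).
  x = 9: rhs = 18, matching y values: 8, 15 (2 points).
  x = 10: rhs = 5, matching y values: none (0 points).
  x = 11: rhs = 6, matching y values: 11, 12 (2 points).
  x = 12: rhs = 4, matching y values: 2, 21 (2 points).
  x = 13: rhs = 5, matching y values: none (0 points).
  x = 14: rhs = 15, matching y values: none (0 points).
  x = 15: rhs = 17, matching y values: none (0 points).
  x = 16: rhs = 17, matching y values: none (0 points).
  x = 17: rhs = 21, matching y values: none (0 points).
  x = 18: rhs = 12, matching y values: 9, 14 (2 points).
  x = 19: rhs = 19, matching y values: none (0 points).
  x = 20: rhs = 2, matching y values: 5, 18 (2 points).
  x = 21: rhs = 13, matching y values: 6, 17 (2 points).
  x = 22: rhs = 12, matching y values: 9, 14 (2 points).
Total affine count: 22.
Full point count |E(F_23)| = 22 + 1 = 23.
Hasse bound: |23 − (23+1)| = |-1| = 1 ≤ 2√23 ≈ 9.5917 ✓.


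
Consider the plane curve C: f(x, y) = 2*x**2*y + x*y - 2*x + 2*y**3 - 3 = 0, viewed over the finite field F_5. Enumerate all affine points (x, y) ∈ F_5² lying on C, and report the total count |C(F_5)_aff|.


Affine F_5-points: {(0, 4), (1, 0), (1, 1), (1, 4), (2, 1)}; count = 5.

For each of the 25 pairs (x, y) ∈ F_5², evaluate f(x, y) mod 5. Record the zeros.
  x = 0: [0↦2, 1↦4, 2↦3, 3↦1, 4↦0]  zeros at y ∈ {4}
  x = 1: [0↦0, 1↦0, 2↦2, 3↦3, 4↦0]  zeros at y ∈ {0, 1, 4}
  x = 2: [0↦3, 1↦0, 2↦4, 3↦2, 4↦1]  zeros at y ∈ {1}
  x = 3: [0↦1, 1↦4, 2↦4, 3↦3, 4↦3]  zeros at y ∈ ∅
  x = 4: [0↦4, 1↦2, 2↦2, 3↦1, 4↦1]  zeros at y ∈ ∅
Collecting zeros: affine points = {(0, 4), (1, 0), (1, 1), (1, 4), (2, 1)}.
Total count |C(F_5)_aff| = 5.


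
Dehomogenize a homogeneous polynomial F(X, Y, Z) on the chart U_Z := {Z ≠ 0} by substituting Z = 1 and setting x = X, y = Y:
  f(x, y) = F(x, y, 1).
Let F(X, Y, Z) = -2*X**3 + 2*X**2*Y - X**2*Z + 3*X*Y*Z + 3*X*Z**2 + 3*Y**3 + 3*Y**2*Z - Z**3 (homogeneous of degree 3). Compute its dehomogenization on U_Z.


f(x, y) = -2*x**3 + 2*x**2*y - x**2 + 3*x*y + 3*x + 3*y**3 + 3*y**2 - 1

On U_Z we set Z = 1. Each monomial c·X^i·Y^j·Z^k in F becomes c·x^i·y^j·1^k = c·x^i·y^j.
Substituting Z = 1: F(X, Y, 1) = -2*x**3 + 2*x**2*y - x**2 + 3*x*y + 3*x + 3*y**3 + 3*y**2 - 1.
Note: deg(f) ≤ deg(F) = 3; strict inequality happens when F is divisible by Z (lost terms).


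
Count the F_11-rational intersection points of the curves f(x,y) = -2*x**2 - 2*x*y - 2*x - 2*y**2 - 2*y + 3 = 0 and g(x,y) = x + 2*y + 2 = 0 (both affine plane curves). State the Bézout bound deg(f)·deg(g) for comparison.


Common zeros: ∅; count = 0; Bézout bound = 2.

deg(f) = 2, deg(g) = 1, so Bézout bound = 2.
Scan x ∈ F_11. For each x, list the y ∈ F_11 with f(x, y) ≡ 0 and those with g(x, y) ≡ 0 (mod 11); the common zeros in that column are the intersection.
  x = 0: f ≡ 0 at y ∈ ∅; g ≡ 0 at y ∈ {10}; common: ∅.
  x = 1: f ≡ 0 at y ∈ ∅; g ≡ 0 at y ∈ {4}; common: ∅.
  x = 2: f ≡ 0 at y ∈ ∅; g ≡ 0 at y ∈ {9}; common: ∅.
  x = 3: f ≡ 0 at y ∈ ∅; g ≡ 0 at y ∈ {3}; common: ∅.
  x = 4: f ≡ 0 at y ∈ ∅; g ≡ 0 at y ∈ {8}; common: ∅.
  x = 5: f ≡ 0 at y ∈ ∅; g ≡ 0 at y ∈ {2}; common: ∅.
  x = 6: f ≡ 0 at y ∈ ∅; g ≡ 0 at y ∈ {7}; common: ∅.
  x = 7: f ≡ 0 at y ∈ {7}; g ≡ 0 at y ∈ {1}; common: ∅.
  x = 8: f ≡ 0 at y ∈ ∅; g ≡ 0 at y ∈ {6}; common: ∅.
  x = 9: f ≡ 0 at y ∈ ∅; g ≡ 0 at y ∈ {0}; common: ∅.
  x = 10: f ≡ 0 at y ∈ ∅; g ≡ 0 at y ∈ {5}; common: ∅.
Collecting: common zeros = ∅, so the count is 0.
Comparison with the Bézout bound: 0 ≤ 2 = deg(f)·deg(g), as expected for curves with no common component (the affine F_11-count falls short of the bound because intersections may lie at infinity, over extension fields, or carry multiplicity).


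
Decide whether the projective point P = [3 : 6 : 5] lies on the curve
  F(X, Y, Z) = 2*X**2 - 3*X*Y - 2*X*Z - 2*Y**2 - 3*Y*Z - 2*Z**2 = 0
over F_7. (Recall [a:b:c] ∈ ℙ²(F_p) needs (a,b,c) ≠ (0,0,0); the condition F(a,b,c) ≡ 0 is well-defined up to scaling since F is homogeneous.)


F(3,6,5) ≡ 2 (mod 7); P is NOT on the curve.

Evaluate F(3, 6, 5) term-by-term (mod 7).
  2*X**2 ↦ 2·9·1·1 = 18
  -3*X*Y ↦ -3·3·6·1 = -54
  -2*X*Z ↦ -2·3·1·5 = -30
  -2*Y**2 ↦ -2·1·36·1 = -72
  -3*Y*Z ↦ -3·1·6·5 = -90
  -2*Z**2 ↦ -2·1·1·25 = -50
Sum: F(3, 6, 5) = (18) + (-54) + (-30) + (-72) + (-90) + (-50) = -278.
Reducing mod 7: -278 ≡ 2 (mod 7).
Since F(a, b, c) ≡ 2 ≠ 0 (mod 7), P does NOT lie on the curve.


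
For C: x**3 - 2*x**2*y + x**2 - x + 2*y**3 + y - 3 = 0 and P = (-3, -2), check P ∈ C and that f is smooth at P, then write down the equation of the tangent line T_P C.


Tangent line at P: -4*x + 7*y + 2 = 0.

Step 1: f(-3, -2) = 0, so P lies on C.
Step 2: partial derivatives
  f_x(x, y) = 3*x**2 - 4*x*y + 2*x - 1, f_y(x, y) = -2*x**2 + 6*y**2 + 1.
  f_x(P) = -4, f_y(P) = 7 (gradient nonzero, so P is smooth).
Step 3: tangent line at P: -4·(x − -3) + 7·(y − -2) = 0.
Expanding: -4*x + 7*y + 2 = 0.


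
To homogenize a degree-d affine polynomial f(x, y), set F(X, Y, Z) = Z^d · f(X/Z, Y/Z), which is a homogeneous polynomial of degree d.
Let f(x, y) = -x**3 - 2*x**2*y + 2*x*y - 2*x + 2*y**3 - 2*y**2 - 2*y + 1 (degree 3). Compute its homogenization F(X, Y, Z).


F(X, Y, Z) = -X**3 - 2*X**2*Y + 2*X*Y*Z - 2*X*Z**2 + 2*Y**3 - 2*Y**2*Z - 2*Y*Z**2 + Z**3

deg(f) = 3.
Substitute x = X/Z, y = Y/Z into f, then multiply by Z^3.
  monomial -1·x^3·y^0 ↦ -1·X^3·Y^0·Z^0.
  monomial -2·x^2·y^1 ↦ -2·X^2·Y^1·Z^0.
  monomial 2·x^1·y^1 ↦ 2·X^1·Y^1·Z^1.
  monomial -2·x^1·y^0 ↦ -2·X^1·Y^0·Z^2.
  monomial 2·x^0·y^3 ↦ 2·X^0·Y^3·Z^0.
  monomial -2·x^0·y^2 ↦ -2·X^0·Y^2·Z^1.
  monomial -2·x^0·y^1 ↦ -2·X^0·Y^1·Z^2.
  monomial 1·x^0·y^0 ↦ 1·X^0·Y^0·Z^3.
Collecting: F(X, Y, Z) = -X**3 - 2*X**2*Y + 2*X*Y*Z - 2*X*Z**2 + 2*Y**3 - 2*Y**2*Z - 2*Y*Z**2 + Z**3.


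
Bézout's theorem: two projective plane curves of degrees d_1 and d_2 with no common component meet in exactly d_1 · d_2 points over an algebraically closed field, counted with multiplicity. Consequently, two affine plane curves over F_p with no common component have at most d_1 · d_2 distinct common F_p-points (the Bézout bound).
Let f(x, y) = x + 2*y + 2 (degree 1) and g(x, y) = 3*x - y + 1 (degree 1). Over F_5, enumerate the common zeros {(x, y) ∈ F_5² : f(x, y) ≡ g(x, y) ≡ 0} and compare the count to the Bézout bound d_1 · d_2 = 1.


Common zeros: {(3, 0)}; count = 1; Bézout bound = 1.

deg(f) = 1, deg(g) = 1, so Bézout bound = 1.
Scan x ∈ F_5. For each x, list the y ∈ F_5 with f(x, y) ≡ 0 and those with g(x, y) ≡ 0 (mod 5); the common zeros in that column are the intersection.
  x = 0: f ≡ 0 at y ∈ {4}; g ≡ 0 at y ∈ {1}; common: ∅.
  x = 1: f ≡ 0 at y ∈ {1}; g ≡ 0 at y ∈ {4}; common: ∅.
  x = 2: f ≡ 0 at y ∈ {3}; g ≡ 0 at y ∈ {2}; common: ∅.
  x = 3: f ≡ 0 at y ∈ {0}; g ≡ 0 at y ∈ {0}; common: {0}.
  x = 4: f ≡ 0 at y ∈ {2}; g ≡ 0 at y ∈ {3}; common: ∅.
Collecting: common zeros = {(3, 0)}, so the count is 1.
Comparison with the Bézout bound: 1 ≤ 1 = deg(f)·deg(g), as expected for curves with no common component (the bound is attained).


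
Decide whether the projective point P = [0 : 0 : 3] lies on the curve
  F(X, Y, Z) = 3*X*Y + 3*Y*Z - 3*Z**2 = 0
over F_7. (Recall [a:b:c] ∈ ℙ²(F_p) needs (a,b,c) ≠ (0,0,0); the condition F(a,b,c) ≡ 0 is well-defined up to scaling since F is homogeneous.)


F(0,0,3) ≡ 1 (mod 7); P is NOT on the curve.

Evaluate F(0, 0, 3) term-by-term (mod 7).
  3*X*Y ↦ 3·0·0·1 = 0
  3*Y*Z ↦ 3·1·0·3 = 0
  -3*Z**2 ↦ -3·1·1·9 = -27
Sum: F(0, 0, 3) = (0) + (0) + (-27) = -27.
Reducing mod 7: -27 ≡ 1 (mod 7).
Since F(a, b, c) ≡ 1 ≠ 0 (mod 7), P does NOT lie on the curve.


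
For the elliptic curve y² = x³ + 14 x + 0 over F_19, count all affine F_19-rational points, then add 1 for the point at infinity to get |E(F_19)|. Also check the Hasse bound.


Affine points = {(0, 0), (2, 6), (2, 13), (4, 5), (4, 14), (5, 9), (5, 10), (7, 2), (7, 17), (8, 4), (8, 15), (9, 0), (10, 0), (13, 2), (13, 17), (16, 8), (16, 11), (18, 2), (18, 17)}; affine count = 19; |E(F_19)| = 20.

Discriminant check: Δ ∝ 4a³ + 27b² = 4·14³ + 27·0² = 4·2744 + 27·0 ≡ 13 (mod 19). Nonzero ⇒ E is nonsingular.
For each x ∈ F_19, compute rhs = x³ + 14·x + 0 mod 19, then count y ∈ F_19 with y² ≡ rhs.
  x = 0: rhs = 0, matching y values: 0 (1 points).
  x = 1: rhs = 15, matching y values: none (0 points).
  x = 2: rhs = 17, matching y values: 6, 13 (2 points).
  x = 3: rhs = 12, matching y values: none (0 points).
  x = 4: rhs = 6, matching y values: 5, 14 (2 points).
  x = 5: rhs = 5, matching y values: 9, 10 (2 points).
  x = 6: rhs = 15, matching y values: none (0 points).
  x = 7: rhs = 4, matching y values: 2, 17 (2 points).
  x = 8: rhs = 16, matching y values: 4, 15 (2 points).
  x = 9: rhs = 0, matching y values: 0 (1 points).
  x = 10: rhs = 0, matching y values: 0 (1 points).
  x = 11: rhs = 3, matching y values: none (0 points).
  x = 12: rhs = 15, matching y values: none (0 points).
  x = 13: rhs = 4, matching y values: 2, 17 (2 points).
  x = 14: rhs = 14, matching y values: none (0 points).
  x = 15: rhs = 13, matching y values: none (0 points).
  x = 16: rhs = 7, matching y values: 8, 11 (2 points).
  x = 17: rhs = 2, matching y values: none (0 points).
  x = 18: rhs = 4, matching y values: 2, 17 (2 points).
Total affine count: 19.
Full point count |E(F_19)| = 19 + 1 = 20.
Hasse bound: |20 − (19+1)| = |0| = 0 ≤ 2√19 ≈ 8.7178 ✓.


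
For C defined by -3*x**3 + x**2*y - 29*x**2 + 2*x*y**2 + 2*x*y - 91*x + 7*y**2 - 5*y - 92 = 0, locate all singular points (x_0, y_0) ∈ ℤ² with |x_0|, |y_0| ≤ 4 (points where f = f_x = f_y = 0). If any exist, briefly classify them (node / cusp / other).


Singular points: {(-3, 1)}; classification: node.

Compute partial derivatives:
  f_x = -9*x**2 + 2*x*y - 58*x + 2*y**2 + 2*y - 91.
  f_y = x**2 + 4*x*y + 2*x + 14*y - 5.
Scan x_0 ∈ {−4, ..., 4}. For each x_0, f_y(x_0, y) is a polynomial in y; find its integer roots y ∈ {−4, ..., 4}, then test f_x and f at those candidates.
  x = -4: f_y(-4, y) = 3 - 2*y; no integer root y with |y| ≤ 4.
  x = -3: f_y(-3, y) = 2*y - 2; vanishes at y ∈ {1}. (-3, 1): f_x = 0, f = 0 — SINGULAR.
  x = -2: f_y(-2, y) = 6*y - 5; no integer root y with |y| ≤ 4.
  x = -1: f_y(-1, y) = 10*y - 6; no integer root y with |y| ≤ 4.
  x = 0: f_y(0, y) = 14*y - 5; no integer root y with |y| ≤ 4.
  x = 1: f_y(1, y) = 18*y - 2; no integer root y with |y| ≤ 4.
  x = 2: f_y(2, y) = 22*y + 3; no integer root y with |y| ≤ 4.
  x = 3: f_y(3, y) = 26*y + 10; no integer root y with |y| ≤ 4.
  x = 4: f_y(4, y) = 30*y + 19; no integer root y with |y| ≤ 4.
Only singular point on the grid: (-3, 1).
Classify: substitute x = -3 + u, y = 1 + v and expand: f = -3*u**3 + u**2*v - u**2 + 2*u*v**2 + v**2.
No constant or linear terms (consistent with a singular point). Quadratic part: -u**2 + v**2. Cubic part: -3*u**3 + u**2*v + 2*u*v**2.
The quadratic part v**2 - u**2 = (v − u)(v + u) splits into two distinct linear factors, so there are two distinct tangent lines y − 1 = ±(x − -3) — this is a node (ordinary double point).
Classification: node.


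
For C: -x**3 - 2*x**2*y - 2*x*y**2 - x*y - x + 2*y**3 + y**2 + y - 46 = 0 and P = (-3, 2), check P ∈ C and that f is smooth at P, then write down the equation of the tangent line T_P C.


Tangent line at P: -14*x + 38*y - 118 = 0.

Step 1: f(-3, 2) = 0, so P lies on C.
Step 2: partial derivatives
  f_x(x, y) = -3*x**2 - 4*x*y - 2*y**2 - y - 1, f_y(x, y) = -2*x**2 - 4*x*y - x + 6*y**2 + 2*y + 1.
  f_x(P) = -14, f_y(P) = 38 (gradient nonzero, so P is smooth).
Step 3: tangent line at P: -14·(x − -3) + 38·(y − 2) = 0.
Expanding: -14*x + 38*y - 118 = 0.


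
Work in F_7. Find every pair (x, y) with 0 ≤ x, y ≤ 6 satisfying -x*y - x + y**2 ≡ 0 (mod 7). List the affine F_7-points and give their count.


Affine F_7-points: {(0, 0), (3, 5), (4, 1), (4, 3), (6, 2), (6, 4)}; count = 6.

For each of the 49 pairs (x, y) ∈ F_7², evaluate f(x, y) mod 7. Record the zeros.
  x = 0: [0↦0, 1↦1, 2↦4, 3↦2, 4↦2, 5↦4, 6↦1]  zeros at y ∈ {0}
  x = 1: [0↦6, 1↦6, 2↦1, 3↦5, 4↦4, 5↦5, 6↦1]  zeros at y ∈ ∅
  x = 2: [0↦5, 1↦4, 2↦5, 3↦1, 4↦6, 5↦6, 6↦1]  zeros at y ∈ ∅
  x = 3: [0↦4, 1↦2, 2↦2, 3↦4, 4↦1, 5↦0, 6↦1]  zeros at y ∈ {5}
  x = 4: [0↦3, 1↦0, 2↦6, 3↦0, 4↦3, 5↦1, 6↦1]  zeros at y ∈ {1, 3}
  x = 5: [0↦2, 1↦5, 2↦3, 3↦3, 4↦5, 5↦2, 6↦1]  zeros at y ∈ ∅
  x = 6: [0↦1, 1↦3, 2↦0, 3↦6, 4↦0, 5↦3, 6↦1]  zeros at y ∈ {2, 4}
Collecting zeros: affine points = {(0, 0), (3, 5), (4, 1), (4, 3), (6, 2), (6, 4)}.
Total count |C(F_7)_aff| = 6.


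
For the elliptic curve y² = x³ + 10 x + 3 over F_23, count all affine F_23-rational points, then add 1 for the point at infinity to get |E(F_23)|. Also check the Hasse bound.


Affine points = {(0, 7), (0, 16), (2, 10), (2, 13), (6, 7), (6, 16), (7, 5), (7, 18), (11, 8), (11, 15), (14, 9), (14, 14), (15, 3), (15, 20), (16, 2), (16, 21), (17, 7), (17, 16), (18, 9), (18, 14)}; affine count = 20; |E(F_23)| = 21.

Discriminant check: Δ ∝ 4a³ + 27b² = 4·10³ + 27·3² = 4·1000 + 27·9 ≡ 11 (mod 23). Nonzero ⇒ E is nonsingular.
For each x ∈ F_23, compute rhs = x³ + 10·x + 3 mod 23, then count y ∈ F_23 with y² ≡ rhs.
  x = 0: rhs = 3, matching y values: 7, 16 (2 points).
  x = 1: rhs = 14, matching y values: none (0 points).
  x = 2: rhs = 8, matching y values: 10, 13 (2 points).
  x = 3: rhs = 14, matching y values: none (0 points).
  x = 4: rhs = 15, matching y values: none (0 points).
  x = 5: rhs = 17, matching y values: none (0 points).
  x = 6: rhs = 3, matching y values: 7, 16 (2 points).
  x = 7: rhs = 2, matching y values: 5, 18 (2 points).
  x = 8: rhs = 20, matching y values: none (0 points).
  x = 9: rhs = 17, matching y values: none (0 points).
  x = 10: rhs = 22, matching y values: none (0 points).
  x = 11: rhs = 18, matching y values: 8, 15 (2 points).
  x = 12: rhs = 11, matching y values: none (0 points).
  x = 13: rhs = 7, matching y values: none (0 points).
  x = 14: rhs = 12, matching y values: 9, 14 (2 points).
  x = 15: rhs = 9, matching y values: 3, 20 (2 points).
  x = 16: rhs = 4, matching y values: 2, 21 (2 points).
  x = 17: rhs = 3, matching y values: 7, 16 (2 points).
  x = 18: rhs = 12, matching y values: 9, 14 (2 points).
  x = 19: rhs = 14, matching y values: none (0 points).
  x = 20: rhs = 15, matching y values: none (0 points).
  x = 21: rhs = 21, matching y values: none (0 points).
  x = 22: rhs = 15, matching y values: none (0 points).
Total affine count: 20.
Full point count |E(F_23)| = 20 + 1 = 21.
Hasse bound: |21 − (23+1)| = |-3| = 3 ≤ 2√23 ≈ 9.5917 ✓.


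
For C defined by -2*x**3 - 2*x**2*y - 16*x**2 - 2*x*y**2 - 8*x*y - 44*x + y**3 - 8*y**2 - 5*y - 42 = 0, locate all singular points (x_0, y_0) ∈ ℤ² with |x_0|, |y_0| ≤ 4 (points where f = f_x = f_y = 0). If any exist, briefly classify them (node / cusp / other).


Singular points: {(-3, 1)}; classification: cusp.

Compute partial derivatives:
  f_x = -6*x**2 - 4*x*y - 32*x - 2*y**2 - 8*y - 44.
  f_y = -2*x**2 - 4*x*y - 8*x + 3*y**2 - 16*y - 5.
Scan x_0 ∈ {−4, ..., 4}. For each x_0, f_y(x_0, y) is a polynomial in y; find its integer roots y ∈ {−4, ..., 4}, then test f_x and f at those candidates.
  x = -4: f_y(-4, y) = 3*y**2 - 5; no integer root y with |y| ≤ 4.
  x = -3: f_y(-3, y) = 3*y**2 - 4*y + 1; vanishes at y ∈ {1}. (-3, 1): f_x = 0, f = 0 — SINGULAR.
  x = -2: f_y(-2, y) = 3*y**2 - 8*y + 3; no integer root y with |y| ≤ 4.
  x = -1: f_y(-1, y) = 3*y**2 - 12*y + 1; no integer root y with |y| ≤ 4.
  x = 0: f_y(0, y) = 3*y**2 - 16*y - 5; no integer root y with |y| ≤ 4.
  x = 1: f_y(1, y) = 3*y**2 - 20*y - 15; no integer root y with |y| ≤ 4.
  x = 2: f_y(2, y) = 3*y**2 - 24*y - 29; no integer root y with |y| ≤ 4.
  x = 3: f_y(3, y) = 3*y**2 - 28*y - 47; no integer root y with |y| ≤ 4.
  x = 4: f_y(4, y) = 3*y**2 - 32*y - 69; no integer root y with |y| ≤ 4.
Only singular point on the grid: (-3, 1).
Classify: substitute x = -3 + u, y = 1 + v and expand: f = -2*u**3 - 2*u**2*v - 2*u*v**2 + v**3 + v**2.
No constant or linear terms (consistent with a singular point). Quadratic part: v**2. Cubic part: -2*u**3 - 2*u**2*v - 2*u*v**2 + v**3.
The quadratic part v**2 is a perfect square, so there is a single (double) tangent line v = 0, i.e. y = 1. Restricting the cubic part to that line (v = 0) leaves -2*u**3 ≠ 0, so f is not divisible by v and the branch is v² ≈ 2*u**3 to lowest order — this is a cusp.
Classification: cusp.
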